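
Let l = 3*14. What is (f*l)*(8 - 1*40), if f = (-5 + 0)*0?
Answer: 0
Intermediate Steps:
l = 42
f = 0 (f = -5*0 = 0)
(f*l)*(8 - 1*40) = (0*42)*(8 - 1*40) = 0*(8 - 40) = 0*(-32) = 0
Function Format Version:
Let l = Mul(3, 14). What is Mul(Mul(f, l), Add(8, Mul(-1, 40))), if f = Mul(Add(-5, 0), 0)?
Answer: 0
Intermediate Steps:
l = 42
f = 0 (f = Mul(-5, 0) = 0)
Mul(Mul(f, l), Add(8, Mul(-1, 40))) = Mul(Mul(0, 42), Add(8, Mul(-1, 40))) = Mul(0, Add(8, -40)) = Mul(0, -32) = 0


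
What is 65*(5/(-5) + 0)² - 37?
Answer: 28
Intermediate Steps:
65*(5/(-5) + 0)² - 37 = 65*(5*(-⅕) + 0)² - 37 = 65*(-1 + 0)² - 37 = 65*(-1)² - 37 = 65*1 - 37 = 65 - 37 = 28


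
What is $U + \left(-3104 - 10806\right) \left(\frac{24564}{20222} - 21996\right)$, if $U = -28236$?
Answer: $\frac{3093149307144}{10111} \approx 3.0592 \cdot 10^{8}$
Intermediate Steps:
$U + \left(-3104 - 10806\right) \left(\frac{24564}{20222} - 21996\right) = -28236 + \left(-3104 - 10806\right) \left(\frac{24564}{20222} - 21996\right) = -28236 - 13910 \left(24564 \cdot \frac{1}{20222} - 21996\right) = -28236 - 13910 \left(\frac{12282}{10111} - 21996\right) = -28236 - - \frac{3093434801340}{10111} = -28236 + \frac{3093434801340}{10111} = \frac{3093149307144}{10111}$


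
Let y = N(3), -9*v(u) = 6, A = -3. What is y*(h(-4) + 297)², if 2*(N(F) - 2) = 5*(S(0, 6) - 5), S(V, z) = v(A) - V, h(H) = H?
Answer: -6266977/6 ≈ -1.0445e+6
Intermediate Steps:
v(u) = -⅔ (v(u) = -⅑*6 = -⅔)
S(V, z) = -⅔ - V
N(F) = -73/6 (N(F) = 2 + (5*((-⅔ - 1*0) - 5))/2 = 2 + (5*((-⅔ + 0) - 5))/2 = 2 + (5*(-⅔ - 5))/2 = 2 + (5*(-17/3))/2 = 2 + (½)*(-85/3) = 2 - 85/6 = -73/6)
y = -73/6 ≈ -12.167
y*(h(-4) + 297)² = -73*(-4 + 297)²/6 = -73/6*293² = -73/6*85849 = -6266977/6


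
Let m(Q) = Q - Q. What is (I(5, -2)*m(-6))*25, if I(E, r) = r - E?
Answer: 0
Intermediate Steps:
m(Q) = 0
(I(5, -2)*m(-6))*25 = ((-2 - 1*5)*0)*25 = ((-2 - 5)*0)*25 = -7*0*25 = 0*25 = 0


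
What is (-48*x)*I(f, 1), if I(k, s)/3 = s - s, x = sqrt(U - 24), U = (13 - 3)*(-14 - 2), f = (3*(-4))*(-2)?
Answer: 0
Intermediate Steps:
f = 24 (f = -12*(-2) = 24)
U = -160 (U = 10*(-16) = -160)
x = 2*I*sqrt(46) (x = sqrt(-160 - 24) = sqrt(-184) = 2*I*sqrt(46) ≈ 13.565*I)
I(k, s) = 0 (I(k, s) = 3*(s - s) = 3*0 = 0)
(-48*x)*I(f, 1) = -96*I*sqrt(46)*0 = 0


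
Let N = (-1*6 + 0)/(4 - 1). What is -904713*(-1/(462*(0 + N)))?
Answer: -301571/308 ≈ -979.13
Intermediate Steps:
N = -2 (N = (-6 + 0)/3 = -6*⅓ = -2)
-904713*(-1/(462*(0 + N))) = -904713*(-1/(462*(0 - 2))) = -904713/(-(-22)*(-2)*(-21)) = -904713/(-11*4*(-21)) = -904713/((-44*(-21))) = -904713/924 = -904713*1/924 = -301571/308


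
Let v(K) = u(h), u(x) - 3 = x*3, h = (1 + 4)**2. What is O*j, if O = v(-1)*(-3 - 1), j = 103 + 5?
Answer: -33696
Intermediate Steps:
h = 25 (h = 5**2 = 25)
j = 108
u(x) = 3 + 3*x (u(x) = 3 + x*3 = 3 + 3*x)
v(K) = 78 (v(K) = 3 + 3*25 = 3 + 75 = 78)
O = -312 (O = 78*(-3 - 1) = 78*(-4) = -312)
O*j = -312*108 = -33696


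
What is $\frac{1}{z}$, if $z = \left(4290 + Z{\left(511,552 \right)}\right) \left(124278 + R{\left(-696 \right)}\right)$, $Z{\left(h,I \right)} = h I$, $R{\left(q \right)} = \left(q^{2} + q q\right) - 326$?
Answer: $\frac{1}{312931811808} \approx 3.1956 \cdot 10^{-12}$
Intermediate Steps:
$R{\left(q \right)} = -326 + 2 q^{2}$ ($R{\left(q \right)} = \left(q^{2} + q^{2}\right) - 326 = 2 q^{2} - 326 = -326 + 2 q^{2}$)
$Z{\left(h,I \right)} = I h$
$z = 312931811808$ ($z = \left(4290 + 552 \cdot 511\right) \left(124278 - \left(326 - 2 \left(-696\right)^{2}\right)\right) = \left(4290 + 282072\right) \left(124278 + \left(-326 + 2 \cdot 484416\right)\right) = 286362 \left(124278 + \left(-326 + 968832\right)\right) = 286362 \left(124278 + 968506\right) = 286362 \cdot 1092784 = 312931811808$)
$\frac{1}{z} = \frac{1}{312931811808}$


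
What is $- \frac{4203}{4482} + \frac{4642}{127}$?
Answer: $\frac{2252407}{63246} \approx 35.613$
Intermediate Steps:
$- \frac{4203}{4482} + \frac{4642}{127} = \left(-4203\right) \frac{1}{4482} + 4642 \cdot \frac{1}{127} = - \frac{467}{498} + \frac{4642}{127} = \frac{2252407}{63246}$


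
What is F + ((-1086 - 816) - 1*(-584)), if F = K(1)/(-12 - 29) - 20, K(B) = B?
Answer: -54859/41 ≈ -1338.0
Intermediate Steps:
F = -821/41 (F = 1/(-12 - 29) - 20 = 1/(-41) - 20 = -1/41*1 - 20 = -1/41 - 20 = -821/41 ≈ -20.024)
F + ((-1086 - 816) - 1*(-584)) = -821/41 + ((-1086 - 816) - 1*(-584)) = -821/41 + (-1902 + 584) = -821/41 - 1318 = -54859/41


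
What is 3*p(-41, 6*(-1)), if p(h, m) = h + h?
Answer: -246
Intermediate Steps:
p(h, m) = 2*h
3*p(-41, 6*(-1)) = 3*(2*(-41)) = 3*(-82) = -246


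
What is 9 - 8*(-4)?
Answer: 41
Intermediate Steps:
9 - 8*(-4) = 9 + 32 = 41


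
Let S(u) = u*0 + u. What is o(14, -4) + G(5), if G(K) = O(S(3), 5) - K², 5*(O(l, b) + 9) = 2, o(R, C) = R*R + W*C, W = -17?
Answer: 1152/5 ≈ 230.40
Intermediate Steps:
o(R, C) = R² - 17*C (o(R, C) = R*R - 17*C = R² - 17*C)
S(u) = u (S(u) = 0 + u = u)
O(l, b) = -43/5 (O(l, b) = -9 + (⅕)*2 = -9 + ⅖ = -43/5)
G(K) = -43/5 - K²
o(14, -4) + G(5) = (14² - 17*(-4)) + (-43/5 - 1*5²) = (196 + 68) + (-43/5 - 1*25) = 264 + (-43/5 - 25) = 264 - 168/5 = 1152/5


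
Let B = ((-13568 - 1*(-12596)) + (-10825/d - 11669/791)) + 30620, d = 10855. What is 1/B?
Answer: 245323/7269472602 ≈ 3.3747e-5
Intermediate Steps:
B = 7269472602/245323 (B = ((-13568 - 1*(-12596)) + (-10825/10855 - 11669/791)) + 30620 = ((-13568 + 12596) + (-10825*1/10855 - 11669*1/791)) + 30620 = (-972 + (-2165/2171 - 1667/113)) + 30620 = (-972 - 3863702/245323) + 30620 = -242317658/245323 + 30620 = 7269472602/245323 ≈ 29632.)
1/B = 1/(7269472602/245323) = 245323/7269472602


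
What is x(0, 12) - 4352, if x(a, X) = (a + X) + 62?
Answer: -4278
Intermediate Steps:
x(a, X) = 62 + X + a (x(a, X) = (X + a) + 62 = 62 + X + a)
x(0, 12) - 4352 = (62 + 12 + 0) - 4352 = 74 - 4352 = -4278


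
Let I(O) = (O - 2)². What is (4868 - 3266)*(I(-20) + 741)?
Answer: 1962450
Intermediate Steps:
I(O) = (-2 + O)²
(4868 - 3266)*(I(-20) + 741) = (4868 - 3266)*((-2 - 20)² + 741) = 1602*((-22)² + 741) = 1602*(484 + 741) = 1602*1225 = 1962450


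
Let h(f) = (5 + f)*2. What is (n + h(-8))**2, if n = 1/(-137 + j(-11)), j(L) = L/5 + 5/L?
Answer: 2128991881/58997761 ≈ 36.086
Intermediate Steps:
h(f) = 10 + 2*f
j(L) = 5/L + L/5 (j(L) = L*(1/5) + 5/L = L/5 + 5/L = 5/L + L/5)
n = -55/7681 (n = 1/(-137 + (5/(-11) + (1/5)*(-11))) = 1/(-137 + (5*(-1/11) - 11/5)) = 1/(-137 + (-5/11 - 11/5)) = 1/(-137 - 146/55) = 1/(-7681/55) = -55/7681 ≈ -0.0071605)
(n + h(-8))**2 = (-55/7681 + (10 + 2*(-8)))**2 = (-55/7681 + (10 - 16))**2 = (-55/7681 - 6)**2 = (-46141/7681)**2 = 2128991881/58997761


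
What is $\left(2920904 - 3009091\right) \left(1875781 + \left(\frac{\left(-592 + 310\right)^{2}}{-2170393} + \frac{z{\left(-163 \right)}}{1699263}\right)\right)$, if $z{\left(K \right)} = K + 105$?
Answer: $- \frac{610078435160792563505551}{3688068520359} \approx -1.6542 \cdot 10^{11}$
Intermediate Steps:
$z{\left(K \right)} = 105 + K$
$\left(2920904 - 3009091\right) \left(1875781 + \left(\frac{\left(-592 + 310\right)^{2}}{-2170393} + \frac{z{\left(-163 \right)}}{1699263}\right)\right) = \left(2920904 - 3009091\right) \left(1875781 + \left(\frac{\left(-592 + 310\right)^{2}}{-2170393} + \frac{105 - 163}{1699263}\right)\right) = - 88187 \left(1875781 + \left(\left(-282\right)^{2} \left(- \frac{1}{2170393}\right) - \frac{58}{1699263}\right)\right) = - 88187 \left(1875781 + \left(79524 \left(- \frac{1}{2170393}\right) - \frac{58}{1699263}\right)\right) = - 88187 \left(1875781 - \frac{135258073606}{3688068520359}\right) = \left(-88187\right) \frac{6918008721929451773}{3688068520359} = - \frac{610078435160792563505551}{3688068520359}$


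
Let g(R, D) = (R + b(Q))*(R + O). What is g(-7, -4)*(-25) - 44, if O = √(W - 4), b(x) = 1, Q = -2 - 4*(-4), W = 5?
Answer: -944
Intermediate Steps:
Q = 14 (Q = -2 + 16 = 14)
O = 1 (O = √(5 - 4) = √1 = 1)
g(R, D) = (1 + R)² (g(R, D) = (R + 1)*(R + 1) = (1 + R)*(1 + R) = (1 + R)²)
g(-7, -4)*(-25) - 44 = (1 + (-7)² + 2*(-7))*(-25) - 44 = (1 + 49 - 14)*(-25) - 44 = 36*(-25) - 44 = -900 - 44 = -944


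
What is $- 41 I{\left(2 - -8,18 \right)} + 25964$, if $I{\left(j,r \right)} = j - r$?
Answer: $26292$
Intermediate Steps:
$- 41 I{\left(2 - -8,18 \right)} + 25964 = - 41 \left(\left(2 - -8\right) - 18\right) + 25964 = - 41 \left(\left(2 + 8\right) - 18\right) + 25964 = - 41 \left(10 - 18\right) + 25964 = \left(-41\right) \left(-8\right) + 25964 = 328 + 25964 = 26292$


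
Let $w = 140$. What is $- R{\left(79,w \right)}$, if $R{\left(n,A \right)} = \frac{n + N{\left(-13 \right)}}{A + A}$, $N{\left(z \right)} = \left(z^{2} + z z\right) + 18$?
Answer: $- \frac{87}{56} \approx -1.5536$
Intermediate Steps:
$N{\left(z \right)} = 18 + 2 z^{2}$ ($N{\left(z \right)} = \left(z^{2} + z^{2}\right) + 18 = 2 z^{2} + 18 = 18 + 2 z^{2}$)
$R{\left(n,A \right)} = \frac{356 + n}{2 A}$ ($R{\left(n,A \right)} = \frac{n + \left(18 + 2 \left(-13\right)^{2}\right)}{A + A} = \frac{n + \left(18 + 2 \cdot 169\right)}{2 A} = \left(n + \left(18 + 338\right)\right) \frac{1}{2 A} = \left(n + 356\right) \frac{1}{2 A} = \left(356 + n\right) \frac{1}{2 A} = \frac{356 + n}{2 A}$)
$- R{\left(79,w \right)} = - \frac{356 + 79}{2 \cdot 140} = - \frac{435}{2 \cdot 140} = \left(-1\right) \frac{87}{56} = - \frac{87}{56}$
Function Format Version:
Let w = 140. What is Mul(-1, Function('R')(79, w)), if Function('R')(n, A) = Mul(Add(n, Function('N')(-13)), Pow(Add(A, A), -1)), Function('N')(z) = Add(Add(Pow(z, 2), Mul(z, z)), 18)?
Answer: Rational(-87, 56) ≈ -1.5536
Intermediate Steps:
Function('N')(z) = Add(18, Mul(2, Pow(z, 2))) (Function('N')(z) = Add(Add(Pow(z, 2), Pow(z, 2)), 18) = Add(Mul(2, Pow(z, 2)), 18) = Add(18, Mul(2, Pow(z, 2))))
Function('R')(n, A) = Mul(Rational(1, 2), Pow(A, -1), Add(356, n)) (Function('R')(n, A) = Mul(Add(n, Add(18, Mul(2, Pow(-13, 2)))), Pow(Add(A, A), -1)) = Mul(Add(n, Add(18, Mul(2, 169))), Pow(Mul(2, A), -1)) = Mul(Add(n, Add(18, 338)), Mul(Rational(1, 2), Pow(A, -1))) = Mul(Add(n, 356), Mul(Rational(1, 2), Pow(A, -1))) = Mul(Add(356, n), Mul(Rational(1, 2), Pow(A, -1))) = Mul(Rational(1, 2), Pow(A, -1), Add(356, n)))
Mul(-1, Function('R')(79, w)) = Mul(-1, Mul(Rational(1, 2), Pow(140, -1), Add(356, 79))) = Mul(-1, Mul(Rational(1, 2), Rational(1, 140), 435)) = Mul(-1, Rational(87, 56)) = Rational(-87, 56)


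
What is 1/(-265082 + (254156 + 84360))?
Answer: 1/73434 ≈ 1.3618e-5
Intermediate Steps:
1/(-265082 + (254156 + 84360)) = 1/(-265082 + 338516) = 1/73434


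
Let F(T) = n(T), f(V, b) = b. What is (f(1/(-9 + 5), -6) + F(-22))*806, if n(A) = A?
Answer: -22568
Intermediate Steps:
F(T) = T
(f(1/(-9 + 5), -6) + F(-22))*806 = (-6 - 22)*806 = -28*806 = -22568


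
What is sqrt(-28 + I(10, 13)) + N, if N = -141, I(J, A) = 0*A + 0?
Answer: -141 + 2*I*sqrt(7) ≈ -141.0 + 5.2915*I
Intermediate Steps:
I(J, A) = 0 (I(J, A) = 0 + 0 = 0)
sqrt(-28 + I(10, 13)) + N = sqrt(-28 + 0) - 141 = sqrt(-28) - 141 = 2*I*sqrt(7) - 141 = -141 + 2*I*sqrt(7)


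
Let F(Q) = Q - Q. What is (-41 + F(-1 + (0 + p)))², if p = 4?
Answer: 1681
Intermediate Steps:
F(Q) = 0
(-41 + F(-1 + (0 + p)))² = (-41 + 0)² = (-41)² = 1681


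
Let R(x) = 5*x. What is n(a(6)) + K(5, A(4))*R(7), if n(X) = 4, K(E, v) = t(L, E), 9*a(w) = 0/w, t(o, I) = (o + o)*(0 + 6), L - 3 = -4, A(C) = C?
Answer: -416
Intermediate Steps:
L = -1 (L = 3 - 4 = -1)
t(o, I) = 12*o (t(o, I) = (2*o)*6 = 12*o)
a(w) = 0 (a(w) = (0/w)/9 = (⅑)*0 = 0)
K(E, v) = -12 (K(E, v) = 12*(-1) = -12)
n(a(6)) + K(5, A(4))*R(7) = 4 - 60*7 = 4 - 12*35 = 4 - 420 = -416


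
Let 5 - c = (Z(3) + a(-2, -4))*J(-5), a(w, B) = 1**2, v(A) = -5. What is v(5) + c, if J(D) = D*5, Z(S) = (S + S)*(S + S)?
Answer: 925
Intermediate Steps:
Z(S) = 4*S**2 (Z(S) = (2*S)*(2*S) = 4*S**2)
J(D) = 5*D
a(w, B) = 1
c = 930 (c = 5 - (4*3**2 + 1)*5*(-5) = 5 - (4*9 + 1)*(-25) = 5 - (36 + 1)*(-25) = 5 - 37*(-25) = 5 - 1*(-925) = 5 + 925 = 930)
v(5) + c = -5 + 930 = 925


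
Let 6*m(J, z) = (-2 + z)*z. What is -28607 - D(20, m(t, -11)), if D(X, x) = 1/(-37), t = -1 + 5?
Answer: -1058458/37 ≈ -28607.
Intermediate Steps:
t = 4
m(J, z) = z*(-2 + z)/6 (m(J, z) = ((-2 + z)*z)/6 = (z*(-2 + z))/6 = z*(-2 + z)/6)
D(X, x) = -1/37
-28607 - D(20, m(t, -11)) = -28607 - 1*(-1/37) = -28607 + 1/37 = -1058458/37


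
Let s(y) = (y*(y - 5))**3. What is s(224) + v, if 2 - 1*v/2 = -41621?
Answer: 118052829250862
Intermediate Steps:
v = 83246 (v = 4 - 2*(-41621) = 4 + 83242 = 83246)
s(y) = y**3*(-5 + y)**3 (s(y) = (y*(-5 + y))**3 = y**3*(-5 + y)**3)
s(224) + v = 224**3*(-5 + 224)**3 + 83246 = 11239424*219**3 + 83246 = 11239424*10503459 + 83246 = 118052829167616 + 83246 = 118052829250862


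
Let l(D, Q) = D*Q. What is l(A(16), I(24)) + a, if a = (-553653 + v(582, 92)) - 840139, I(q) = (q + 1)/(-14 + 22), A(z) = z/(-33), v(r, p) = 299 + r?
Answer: -45966113/33 ≈ -1.3929e+6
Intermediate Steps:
A(z) = -z/33 (A(z) = z*(-1/33) = -z/33)
I(q) = ⅛ + q/8 (I(q) = (1 + q)/8 = (1 + q)*(⅛) = ⅛ + q/8)
a = -1392911 (a = (-553653 + (299 + 582)) - 840139 = (-553653 + 881) - 840139 = -552772 - 840139 = -1392911)
l(A(16), I(24)) + a = (-1/33*16)*(⅛ + (⅛)*24) - 1392911 = -16*(⅛ + 3)/33 - 1392911 = -16/33*25/8 - 1392911 = -50/33 - 1392911 = -45966113/33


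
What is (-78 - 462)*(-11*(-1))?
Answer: -5940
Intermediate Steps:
(-78 - 462)*(-11*(-1)) = -540*11 = -5940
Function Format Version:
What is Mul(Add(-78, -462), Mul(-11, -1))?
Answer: -5940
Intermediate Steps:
Mul(Add(-78, -462), Mul(-11, -1)) = Mul(-540, 11) = -5940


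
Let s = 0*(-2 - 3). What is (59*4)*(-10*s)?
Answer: 0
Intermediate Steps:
s = 0 (s = 0*(-5) = 0)
(59*4)*(-10*s) = (59*4)*(-10*0) = 236*0 = 0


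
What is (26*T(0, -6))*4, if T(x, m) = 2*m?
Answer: -1248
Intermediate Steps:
(26*T(0, -6))*4 = (26*(2*(-6)))*4 = (26*(-12))*4 = -312*4 = -1248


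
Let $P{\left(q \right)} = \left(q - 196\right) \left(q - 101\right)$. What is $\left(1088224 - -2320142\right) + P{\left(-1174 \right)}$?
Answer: $5155116$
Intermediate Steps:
$P{\left(q \right)} = \left(-196 + q\right) \left(-101 + q\right)$ ($P{\left(q \right)} = \left(q - 196\right) \left(-101 + q\right) = \left(-196 + q\right) \left(-101 + q\right)$)
$\left(1088224 - -2320142\right) + P{\left(-1174 \right)} = \left(1088224 - -2320142\right) + \left(19796 + \left(-1174\right)^{2} - -348678\right) = \left(1088224 + 2320142\right) + \left(19796 + 1378276 + 348678\right) = 3408366 + 1746750 = 5155116$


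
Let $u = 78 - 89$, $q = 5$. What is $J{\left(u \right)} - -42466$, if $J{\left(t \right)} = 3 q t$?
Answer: $42301$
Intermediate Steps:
$u = -11$ ($u = 78 - 89 = -11$)
$J{\left(t \right)} = 15 t$ ($J{\left(t \right)} = 3 \cdot 5 t = 15 t$)
$J{\left(u \right)} - -42466 = 15 \left(-11\right) - -42466 = -165 + 42466 = 42301$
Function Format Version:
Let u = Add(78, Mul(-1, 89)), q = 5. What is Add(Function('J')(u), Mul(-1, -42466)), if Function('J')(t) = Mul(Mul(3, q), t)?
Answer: 42301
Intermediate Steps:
u = -11 (u = Add(78, -89) = -11)
Function('J')(t) = Mul(15, t) (Function('J')(t) = Mul(Mul(3, 5), t) = Mul(15, t))
Add(Function('J')(u), Mul(-1, -42466)) = Add(Mul(15, -11), Mul(-1, -42466)) = Add(-165, 42466) = 42301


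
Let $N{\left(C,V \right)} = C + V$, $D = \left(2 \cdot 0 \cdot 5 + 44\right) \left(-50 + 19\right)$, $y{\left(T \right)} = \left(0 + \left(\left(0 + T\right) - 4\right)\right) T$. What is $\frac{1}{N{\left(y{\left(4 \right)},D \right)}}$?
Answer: $- \frac{1}{1364} \approx -0.00073314$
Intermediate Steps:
$y{\left(T \right)} = T \left(-4 + T\right)$ ($y{\left(T \right)} = \left(0 + \left(T - 4\right)\right) T = \left(0 + \left(-4 + T\right)\right) T = \left(-4 + T\right) T = T \left(-4 + T\right)$)
$D = -1364$ ($D = \left(0 \cdot 5 + 44\right) \left(-31\right) = \left(0 + 44\right) \left(-31\right) = 44 \left(-31\right) = -1364$)
$\frac{1}{N{\left(y{\left(4 \right)},D \right)}} = \frac{1}{4 \left(-4 + 4\right) - 1364} = \frac{1}{4 \cdot 0 - 1364} = \frac{1}{0 - 1364} = \frac{1}{-1364} = - \frac{1}{1364}$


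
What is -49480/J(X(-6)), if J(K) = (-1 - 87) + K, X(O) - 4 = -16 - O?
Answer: 24740/47 ≈ 526.38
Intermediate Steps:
X(O) = -12 - O (X(O) = 4 + (-16 - O) = -12 - O)
J(K) = -88 + K
-49480/J(X(-6)) = -49480/(-88 + (-12 - 1*(-6))) = -49480/(-88 + (-12 + 6)) = -49480/(-88 - 6) = -49480/(-94) = -49480*(-1/94) = 24740/47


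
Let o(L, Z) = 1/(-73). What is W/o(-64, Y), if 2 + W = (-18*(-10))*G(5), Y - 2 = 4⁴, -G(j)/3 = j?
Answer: 197246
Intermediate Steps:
G(j) = -3*j
Y = 258 (Y = 2 + 4⁴ = 2 + 256 = 258)
W = -2702 (W = -2 + (-18*(-10))*(-3*5) = -2 + 180*(-15) = -2 - 2700 = -2702)
o(L, Z) = -1/73
W/o(-64, Y) = -2702/(-1/73) = -2702*(-73) = 197246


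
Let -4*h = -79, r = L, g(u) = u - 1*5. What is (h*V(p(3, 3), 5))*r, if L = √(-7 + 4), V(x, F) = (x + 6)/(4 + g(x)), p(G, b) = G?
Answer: 711*I*√3/8 ≈ 153.94*I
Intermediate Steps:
g(u) = -5 + u (g(u) = u - 5 = -5 + u)
V(x, F) = (6 + x)/(-1 + x) (V(x, F) = (x + 6)/(4 + (-5 + x)) = (6 + x)/(-1 + x))
L = I*√3 (L = √(-3) = I*√3 ≈ 1.732*I)
r = I*√3 ≈ 1.732*I
h = 79/4 (h = -¼*(-79) = 79/4 ≈ 19.750)
(h*V(p(3, 3), 5))*r = (79*((6 + 3)/(-1 + 3))/4)*(I*√3) = (79*(9/2)/4)*(I*√3) = (79*((½)*9)/4)*(I*√3) = ((79/4)*(9/2))*(I*√3) = 711*(I*√3)/8 = 711*I*√3/8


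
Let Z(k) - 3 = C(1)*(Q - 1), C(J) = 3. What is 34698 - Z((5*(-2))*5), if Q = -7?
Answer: 34719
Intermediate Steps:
Z(k) = -21 (Z(k) = 3 + 3*(-7 - 1) = 3 + 3*(-8) = 3 - 24 = -21)
34698 - Z((5*(-2))*5) = 34698 - 1*(-21) = 34698 + 21 = 34719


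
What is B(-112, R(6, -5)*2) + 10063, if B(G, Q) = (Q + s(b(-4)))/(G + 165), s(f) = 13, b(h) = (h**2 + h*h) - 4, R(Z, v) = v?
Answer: 533342/53 ≈ 10063.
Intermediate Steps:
b(h) = -4 + 2*h**2 (b(h) = (h**2 + h**2) - 4 = 2*h**2 - 4 = -4 + 2*h**2)
B(G, Q) = (13 + Q)/(165 + G) (B(G, Q) = (Q + 13)/(G + 165) = (13 + Q)/(165 + G))
B(-112, R(6, -5)*2) + 10063 = (13 - 5*2)/(165 - 112) + 10063 = (13 - 10)/53 + 10063 = (1/53)*3 + 10063 = 3/53 + 10063 = 533342/53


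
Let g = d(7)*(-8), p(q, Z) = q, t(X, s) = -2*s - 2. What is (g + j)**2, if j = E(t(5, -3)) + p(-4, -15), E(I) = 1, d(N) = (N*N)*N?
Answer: 7546009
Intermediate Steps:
d(N) = N**3 (d(N) = N**2*N = N**3)
t(X, s) = -2 - 2*s
j = -3 (j = 1 - 4 = -3)
g = -2744 (g = 7**3*(-8) = 343*(-8) = -2744)
(g + j)**2 = (-2744 - 3)**2 = (-2747)**2 = 7546009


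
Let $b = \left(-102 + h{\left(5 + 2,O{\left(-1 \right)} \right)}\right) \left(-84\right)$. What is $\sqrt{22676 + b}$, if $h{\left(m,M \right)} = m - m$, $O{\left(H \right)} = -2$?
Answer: $2 \sqrt{7811} \approx 176.76$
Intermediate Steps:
$h{\left(m,M \right)} = 0$
$b = 8568$ ($b = \left(-102 + 0\right) \left(-84\right) = \left(-102\right) \left(-84\right) = 8568$)
$\sqrt{22676 + b} = \sqrt{22676 + 8568} = \sqrt{31244} = 2 \sqrt{7811}$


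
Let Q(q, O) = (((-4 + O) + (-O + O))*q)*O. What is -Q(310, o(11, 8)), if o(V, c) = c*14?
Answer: -3749760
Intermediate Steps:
o(V, c) = 14*c
Q(q, O) = O*q*(-4 + O) (Q(q, O) = (((-4 + O) + 0)*q)*O = ((-4 + O)*q)*O = (q*(-4 + O))*O = O*q*(-4 + O))
-Q(310, o(11, 8)) = -14*8*310*(-4 + 14*8) = -112*310*(-4 + 112) = -112*310*108 = -1*3749760 = -3749760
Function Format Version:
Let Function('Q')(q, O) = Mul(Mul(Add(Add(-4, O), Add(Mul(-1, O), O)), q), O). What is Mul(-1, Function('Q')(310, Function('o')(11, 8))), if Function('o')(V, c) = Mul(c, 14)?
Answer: -3749760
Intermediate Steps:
Function('o')(V, c) = Mul(14, c)
Function('Q')(q, O) = Mul(O, q, Add(-4, O)) (Function('Q')(q, O) = Mul(Mul(Add(Add(-4, O), 0), q), O) = Mul(Mul(Add(-4, O), q), O) = Mul(Mul(q, Add(-4, O)), O) = Mul(O, q, Add(-4, O)))
Mul(-1, Function('Q')(310, Function('o')(11, 8))) = Mul(-1, Mul(Mul(14, 8), 310, Add(-4, Mul(14, 8)))) = Mul(-1, Mul(112, 310, Add(-4, 112))) = Mul(-1, Mul(112, 310, 108)) = Mul(-1, 3749760) = -3749760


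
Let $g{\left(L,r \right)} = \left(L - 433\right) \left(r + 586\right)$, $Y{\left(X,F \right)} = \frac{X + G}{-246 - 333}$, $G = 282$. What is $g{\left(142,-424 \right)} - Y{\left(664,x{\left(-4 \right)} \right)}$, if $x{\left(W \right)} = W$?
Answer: $- \frac{27294272}{579} \approx -47140.0$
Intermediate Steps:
$Y{\left(X,F \right)} = - \frac{94}{193} - \frac{X}{579}$ ($Y{\left(X,F \right)} = \frac{X + 282}{-246 - 333} = \frac{282 + X}{-579} = \left(282 + X\right) \left(- \frac{1}{579}\right) = - \frac{94}{193} - \frac{X}{579}$)
$g{\left(L,r \right)} = \left(-433 + L\right) \left(586 + r\right)$
$g{\left(142,-424 \right)} - Y{\left(664,x{\left(-4 \right)} \right)} = \left(-253738 - -183592 + 586 \cdot 142 + 142 \left(-424\right)\right) - \left(- \frac{94}{193} - \frac{664}{579}\right) = \left(-253738 + 183592 + 83212 - 60208\right) - \left(- \frac{94}{193} - \frac{664}{579}\right) = -47142 - - \frac{946}{579} = -47142 + \frac{946}{579} = - \frac{27294272}{579}$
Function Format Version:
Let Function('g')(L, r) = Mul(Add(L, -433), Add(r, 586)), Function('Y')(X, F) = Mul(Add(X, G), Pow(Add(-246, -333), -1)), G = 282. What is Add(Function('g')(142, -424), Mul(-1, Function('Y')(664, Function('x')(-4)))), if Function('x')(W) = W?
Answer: Rational(-27294272, 579) ≈ -47140.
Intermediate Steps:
Function('Y')(X, F) = Add(Rational(-94, 193), Mul(Rational(-1, 579), X)) (Function('Y')(X, F) = Mul(Add(X, 282), Pow(Add(-246, -333), -1)) = Mul(Add(282, X), Pow(-579, -1)) = Mul(Add(282, X), Rational(-1, 579)) = Add(Rational(-94, 193), Mul(Rational(-1, 579), X)))
Function('g')(L, r) = Mul(Add(-433, L), Add(586, r))
Add(Function('g')(142, -424), Mul(-1, Function('Y')(664, Function('x')(-4)))) = Add(Add(-253738, Mul(-433, -424), Mul(586, 142), Mul(142, -424)), Mul(-1, Add(Rational(-94, 193), Mul(Rational(-1, 579), 664)))) = Add(Add(-253738, 183592, 83212, -60208), Mul(-1, Add(Rational(-94, 193), Rational(-664, 579)))) = Add(-47142, Mul(-1, Rational(-946, 579))) = Add(-47142, Rational(946, 579)) = Rational(-27294272, 579)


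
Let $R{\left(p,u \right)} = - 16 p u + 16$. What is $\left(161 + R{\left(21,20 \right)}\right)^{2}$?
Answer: $42810849$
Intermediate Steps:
$R{\left(p,u \right)} = 16 - 16 p u$ ($R{\left(p,u \right)} = - 16 p u + 16 = 16 - 16 p u$)
$\left(161 + R{\left(21,20 \right)}\right)^{2} = \left(161 + \left(16 - 336 \cdot 20\right)\right)^{2} = \left(161 + \left(16 - 6720\right)\right)^{2} = \left(161 - 6704\right)^{2} = \left(-6543\right)^{2} = 42810849$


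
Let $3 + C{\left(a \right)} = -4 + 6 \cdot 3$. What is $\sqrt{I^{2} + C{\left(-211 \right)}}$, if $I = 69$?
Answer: $2 \sqrt{1193} \approx 69.08$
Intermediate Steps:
$C{\left(a \right)} = 11$ ($C{\left(a \right)} = -3 + \left(-4 + 6 \cdot 3\right) = -3 + \left(-4 + 18\right) = -3 + 14 = 11$)
$\sqrt{I^{2} + C{\left(-211 \right)}} = \sqrt{69^{2} + 11} = \sqrt{4761 + 11} = \sqrt{4772} = 2 \sqrt{1193}$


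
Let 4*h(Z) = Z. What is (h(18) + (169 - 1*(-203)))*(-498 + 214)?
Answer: -106926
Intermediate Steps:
h(Z) = Z/4
(h(18) + (169 - 1*(-203)))*(-498 + 214) = ((1/4)*18 + (169 - 1*(-203)))*(-498 + 214) = (9/2 + (169 + 203))*(-284) = (9/2 + 372)*(-284) = (753/2)*(-284) = -106926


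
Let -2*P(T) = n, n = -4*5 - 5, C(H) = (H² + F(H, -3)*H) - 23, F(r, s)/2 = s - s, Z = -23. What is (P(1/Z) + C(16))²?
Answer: 241081/4 ≈ 60270.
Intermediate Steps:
F(r, s) = 0 (F(r, s) = 2*(s - s) = 2*0 = 0)
C(H) = -23 + H² (C(H) = (H² + 0*H) - 23 = (H² + 0) - 23 = H² - 23 = -23 + H²)
n = -25 (n = -20 - 5 = -25)
P(T) = 25/2 (P(T) = -½*(-25) = 25/2)
(P(1/Z) + C(16))² = (25/2 + (-23 + 16²))² = (25/2 + (-23 + 256))² = (25/2 + 233)² = (491/2)² = 241081/4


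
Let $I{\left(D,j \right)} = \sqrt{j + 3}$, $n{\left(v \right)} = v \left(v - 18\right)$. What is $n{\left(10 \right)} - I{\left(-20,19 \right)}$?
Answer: $-80 - \sqrt{22} \approx -84.69$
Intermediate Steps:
$n{\left(v \right)} = v \left(-18 + v\right)$
$I{\left(D,j \right)} = \sqrt{3 + j}$
$n{\left(10 \right)} - I{\left(-20,19 \right)} = 10 \left(-18 + 10\right) - \sqrt{3 + 19} = 10 \left(-8\right) - \sqrt{22} = -80 - \sqrt{22}$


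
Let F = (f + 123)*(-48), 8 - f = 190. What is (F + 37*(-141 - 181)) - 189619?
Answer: -198701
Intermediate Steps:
f = -182 (f = 8 - 1*190 = 8 - 190 = -182)
F = 2832 (F = (-182 + 123)*(-48) = -59*(-48) = 2832)
(F + 37*(-141 - 181)) - 189619 = (2832 + 37*(-141 - 181)) - 189619 = (2832 + 37*(-322)) - 189619 = (2832 - 11914) - 189619 = -9082 - 189619 = -198701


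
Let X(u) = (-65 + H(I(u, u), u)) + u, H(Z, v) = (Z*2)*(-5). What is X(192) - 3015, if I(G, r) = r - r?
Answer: -2888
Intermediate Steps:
I(G, r) = 0
H(Z, v) = -10*Z (H(Z, v) = (2*Z)*(-5) = -10*Z)
X(u) = -65 + u (X(u) = (-65 - 10*0) + u = (-65 + 0) + u = -65 + u)
X(192) - 3015 = (-65 + 192) - 3015 = 127 - 3015 = -2888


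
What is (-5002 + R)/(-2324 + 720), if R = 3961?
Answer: 1041/1604 ≈ 0.64900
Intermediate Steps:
(-5002 + R)/(-2324 + 720) = (-5002 + 3961)/(-2324 + 720) = -1041/(-1604) = -1041*(-1/1604) = 1041/1604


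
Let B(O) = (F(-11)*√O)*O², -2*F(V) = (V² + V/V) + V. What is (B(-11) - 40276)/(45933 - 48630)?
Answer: 40276/2697 + 4477*I*√11/1798 ≈ 14.934 + 8.2584*I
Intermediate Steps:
F(V) = -½ - V/2 - V²/2 (F(V) = -((V² + V/V) + V)/2 = -((V² + 1) + V)/2 = -((1 + V²) + V)/2 = -(1 + V + V²)/2 = -½ - V/2 - V²/2)
B(O) = -111*O^(5/2)/2 (B(O) = ((-½ - ½*(-11) - ½*(-11)²)*√O)*O² = ((-½ + 11/2 - ½*121)*√O)*O² = ((-½ + 11/2 - 121/2)*√O)*O² = (-111*√O/2)*O² = -111*O^(5/2)/2)
(B(-11) - 40276)/(45933 - 48630) = (-13431*I*√11/2 - 40276)/(45933 - 48630) = (-13431*I*√11/2 - 40276)/(-2697) = (-13431*I*√11/2 - 40276)*(-1/2697) = (-40276 - 13431*I*√11/2)*(-1/2697) = 40276/2697 + 4477*I*√11/1798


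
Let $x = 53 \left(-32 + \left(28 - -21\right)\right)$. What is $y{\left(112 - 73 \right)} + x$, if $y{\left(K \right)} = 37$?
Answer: $938$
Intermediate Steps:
$x = 901$ ($x = 53 \left(-32 + \left(28 + 21\right)\right) = 53 \left(-32 + 49\right) = 53 \cdot 17 = 901$)
$y{\left(112 - 73 \right)} + x = 37 + 901 = 938$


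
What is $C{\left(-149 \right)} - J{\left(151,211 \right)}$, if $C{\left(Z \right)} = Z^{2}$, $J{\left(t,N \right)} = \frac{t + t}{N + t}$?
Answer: $\frac{4018230}{181} \approx 22200.0$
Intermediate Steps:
$J{\left(t,N \right)} = \frac{2 t}{N + t}$
$C{\left(-149 \right)} - J{\left(151,211 \right)} = \left(-149\right)^{2} - 2 \cdot 151 \frac{1}{211 + 151} = 22201 - 2 \cdot 151 \cdot \frac{1}{362} = 22201 - \frac{151}{181} = \frac{4018230}{181}$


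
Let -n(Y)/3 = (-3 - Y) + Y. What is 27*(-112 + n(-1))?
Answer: -2781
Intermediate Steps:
n(Y) = 9 (n(Y) = -3*((-3 - Y) + Y) = -3*(-3) = 9)
27*(-112 + n(-1)) = 27*(-112 + 9) = 27*(-103) = -2781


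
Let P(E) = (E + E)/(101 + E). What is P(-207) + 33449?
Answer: 1773004/53 ≈ 33453.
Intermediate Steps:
P(E) = 2*E/(101 + E) (P(E) = (2*E)/(101 + E) = 2*E/(101 + E))
P(-207) + 33449 = 2*(-207)/(101 - 207) + 33449 = 2*(-207)/(-106) + 33449 = 2*(-207)*(-1/106) + 33449 = 207/53 + 33449 = 1773004/53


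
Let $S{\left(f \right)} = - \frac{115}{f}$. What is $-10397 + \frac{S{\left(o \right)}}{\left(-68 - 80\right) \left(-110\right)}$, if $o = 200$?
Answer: $- \frac{6770526423}{651200} \approx -10397.0$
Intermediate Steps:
$-10397 + \frac{S{\left(o \right)}}{\left(-68 - 80\right) \left(-110\right)} = -10397 + \frac{\left(-115\right) \frac{1}{200}}{\left(-68 - 80\right) \left(-110\right)} = -10397 + \frac{\left(-115\right) \frac{1}{200}}{\left(-148\right) \left(-110\right)} = -10397 - \frac{23}{40 \cdot 16280} = -10397 - \frac{23}{651200} = - \frac{6770526423}{651200}$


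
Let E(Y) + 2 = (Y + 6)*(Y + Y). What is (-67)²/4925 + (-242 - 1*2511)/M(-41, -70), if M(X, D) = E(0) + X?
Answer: 13751552/211775 ≈ 64.935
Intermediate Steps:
E(Y) = -2 + 2*Y*(6 + Y) (E(Y) = -2 + (Y + 6)*(Y + Y) = -2 + (6 + Y)*(2*Y) = -2 + 2*Y*(6 + Y))
M(X, D) = -2 + X (M(X, D) = (-2 + 2*0² + 12*0) + X = (-2 + 2*0 + 0) + X = (-2 + 0 + 0) + X = -2 + X)
(-67)²/4925 + (-242 - 1*2511)/M(-41, -70) = (-67)²/4925 + (-242 - 1*2511)/(-2 - 41) = 4489*(1/4925) + (-242 - 2511)/(-43) = 4489/4925 - 2753*(-1/43) = 4489/4925 + 2753/43 = 13751552/211775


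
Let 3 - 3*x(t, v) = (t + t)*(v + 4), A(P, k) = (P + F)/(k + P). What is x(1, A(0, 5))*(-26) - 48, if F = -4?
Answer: -278/15 ≈ -18.533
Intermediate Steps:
A(P, k) = (-4 + P)/(P + k) (A(P, k) = (P - 4)/(k + P) = (-4 + P)/(P + k))
x(t, v) = 1 - 2*t*(4 + v)/3 (x(t, v) = 1 - (t + t)*(v + 4)/3 = 1 - 2*t*(4 + v)/3)
x(1, A(0, 5))*(-26) - 48 = (1 - 8/3*1 - ⅔*1*(-4 + 0)/(0 + 5))*(-26) - 48 = (1 - 8/3 - ⅔*1*-4/5)*(-26) - 48 = (1 - 8/3 - ⅔*1*(⅕)*(-4))*(-26) - 48 = (1 - 8/3 - ⅔*1*(-⅘))*(-26) - 48 = (1 - 8/3 + 8/15)*(-26) - 48 = -17/15*(-26) - 48 = 442/15 - 48 = -278/15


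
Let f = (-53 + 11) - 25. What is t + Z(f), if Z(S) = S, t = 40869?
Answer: 40802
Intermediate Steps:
f = -67 (f = -42 - 25 = -67)
t + Z(f) = 40869 - 67 = 40802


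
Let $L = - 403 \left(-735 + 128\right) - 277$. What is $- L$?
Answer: $-244344$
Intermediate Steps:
$L = 244344$ ($L = \left(-403\right) \left(-607\right) - 277 = 244621 - 277 = 244344$)
$- L = \left(-1\right) 244344 = -244344$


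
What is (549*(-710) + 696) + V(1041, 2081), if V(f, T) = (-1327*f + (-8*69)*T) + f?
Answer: -2918172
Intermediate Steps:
V(f, T) = -1326*f - 552*T (V(f, T) = (-1327*f - 552*T) + f = -1326*f - 552*T)
(549*(-710) + 696) + V(1041, 2081) = (549*(-710) + 696) + (-1326*1041 - 552*2081) = (-389790 + 696) + (-1380366 - 1148712) = -389094 - 2529078 = -2918172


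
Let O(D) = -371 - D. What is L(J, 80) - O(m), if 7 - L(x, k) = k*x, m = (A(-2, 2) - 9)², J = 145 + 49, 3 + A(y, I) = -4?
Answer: -14886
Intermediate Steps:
A(y, I) = -7 (A(y, I) = -3 - 4 = -7)
J = 194
m = 256 (m = (-7 - 9)² = (-16)² = 256)
L(x, k) = 7 - k*x
L(J, 80) - O(m) = (7 - 1*80*194) - (-371 - 1*256) = (7 - 15520) - (-371 - 256) = -15513 - 1*(-627) = -15513 + 627 = -14886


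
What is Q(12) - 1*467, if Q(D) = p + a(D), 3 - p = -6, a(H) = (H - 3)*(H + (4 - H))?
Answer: -422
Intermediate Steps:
a(H) = -12 + 4*H (a(H) = (-3 + H)*4 = -12 + 4*H)
p = 9 (p = 3 - 1*(-6) = 3 + 6 = 9)
Q(D) = -3 + 4*D (Q(D) = 9 + (-12 + 4*D) = -3 + 4*D)
Q(12) - 1*467 = (-3 + 4*12) - 1*467 = (-3 + 48) - 467 = 45 - 467 = -422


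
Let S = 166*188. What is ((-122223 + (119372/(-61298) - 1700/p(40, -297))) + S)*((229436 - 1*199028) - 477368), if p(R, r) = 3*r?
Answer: 1110902216114724560/27308259 ≈ 4.0680e+10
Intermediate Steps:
S = 31208
((-122223 + (119372/(-61298) - 1700/p(40, -297))) + S)*((229436 - 1*199028) - 477368) = ((-122223 + (119372/(-61298) - 1700/(3*(-297)))) + 31208)*((229436 - 1*199028) - 477368) = ((-122223 + (119372*(-1/61298) - 1700/(-891))) + 31208)*((229436 - 199028) - 477368) = ((-122223 + (-59686/30649 - 1700*(-1/891))) + 31208)*(30408 - 477368) = ((-122223 + (-59686/30649 + 1700/891)) + 31208)*(-446960) = ((-122223 - 1076926/27308259) + 31208)*(-446960) = (-3337698416683/27308259 + 31208)*(-446960) = -2485462269811/27308259*(-446960) = 1110902216114724560/27308259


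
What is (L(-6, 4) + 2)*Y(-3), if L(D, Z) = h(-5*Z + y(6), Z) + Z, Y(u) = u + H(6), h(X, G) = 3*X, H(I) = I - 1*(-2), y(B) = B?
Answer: -180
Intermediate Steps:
H(I) = 2 + I (H(I) = I + 2 = 2 + I)
Y(u) = 8 + u (Y(u) = u + (2 + 6) = u + 8 = 8 + u)
L(D, Z) = 18 - 14*Z (L(D, Z) = 3*(-5*Z + 6) + Z = 3*(6 - 5*Z) + Z = (18 - 15*Z) + Z = 18 - 14*Z)
(L(-6, 4) + 2)*Y(-3) = ((18 - 14*4) + 2)*(8 - 3) = ((18 - 56) + 2)*5 = (-38 + 2)*5 = -36*5 = -180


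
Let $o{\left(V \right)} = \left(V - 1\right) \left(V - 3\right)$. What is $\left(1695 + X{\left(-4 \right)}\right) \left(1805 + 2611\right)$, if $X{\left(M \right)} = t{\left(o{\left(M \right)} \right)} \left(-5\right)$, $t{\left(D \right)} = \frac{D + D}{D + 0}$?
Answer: $7440960$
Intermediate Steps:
$o{\left(V \right)} = \left(-1 + V\right) \left(-3 + V\right)$
$t{\left(D \right)} = 2$ ($t{\left(D \right)} = \frac{2 D}{D} = 2$)
$X{\left(M \right)} = -10$ ($X{\left(M \right)} = 2 \left(-5\right) = -10$)
$\left(1695 + X{\left(-4 \right)}\right) \left(1805 + 2611\right) = \left(1695 - 10\right) \left(1805 + 2611\right) = 1685 \cdot 4416 = 7440960$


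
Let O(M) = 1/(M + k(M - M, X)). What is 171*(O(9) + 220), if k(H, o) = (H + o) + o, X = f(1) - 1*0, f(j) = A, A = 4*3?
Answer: 413877/11 ≈ 37625.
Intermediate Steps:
A = 12
f(j) = 12
X = 12 (X = 12 - 1*0 = 12 + 0 = 12)
k(H, o) = H + 2*o
O(M) = 1/(24 + M) (O(M) = 1/(M + ((M - M) + 2*12)) = 1/(M + (0 + 24)) = 1/(M + 24) = 1/(24 + M))
171*(O(9) + 220) = 171*(1/(24 + 9) + 220) = 171*(1/33 + 220) = 171*(7261/33) = 413877/11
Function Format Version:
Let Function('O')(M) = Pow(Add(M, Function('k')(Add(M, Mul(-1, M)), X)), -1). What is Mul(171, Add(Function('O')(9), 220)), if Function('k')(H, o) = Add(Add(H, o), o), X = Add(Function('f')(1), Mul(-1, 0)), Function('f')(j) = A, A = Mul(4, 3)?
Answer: Rational(413877, 11) ≈ 37625.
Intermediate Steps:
A = 12
Function('f')(j) = 12
X = 12 (X = Add(12, Mul(-1, 0)) = Add(12, 0) = 12)
Function('k')(H, o) = Add(H, Mul(2, o))
Function('O')(M) = Pow(Add(24, M), -1) (Function('O')(M) = Pow(Add(M, Add(Add(M, Mul(-1, M)), Mul(2, 12))), -1) = Pow(Add(M, Add(0, 24)), -1) = Pow(Add(M, 24), -1) = Pow(Add(24, M), -1))
Mul(171, Add(Function('O')(9), 220)) = Mul(171, Add(Pow(Add(24, 9), -1), 220)) = Mul(171, Add(Pow(33, -1), 220)) = Mul(171, Add(Rational(1, 33), 220)) = Mul(171, Rational(7261, 33)) = Rational(413877, 11)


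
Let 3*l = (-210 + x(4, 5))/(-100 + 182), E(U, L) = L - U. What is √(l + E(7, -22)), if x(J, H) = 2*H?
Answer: I*√451041/123 ≈ 5.4601*I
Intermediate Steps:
l = -100/123 (l = ((-210 + 2*5)/(-100 + 182))/3 = ((-210 + 10)/82)/3 = (-200*1/82)/3 = (⅓)*(-100/41) = -100/123 ≈ -0.81301)
√(l + E(7, -22)) = √(-100/123 + (-22 - 1*7)) = √(-100/123 + (-22 - 7)) = √(-100/123 - 29) = √(-3667/123) = I*√451041/123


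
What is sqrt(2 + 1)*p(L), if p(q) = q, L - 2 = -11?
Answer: -9*sqrt(3) ≈ -15.588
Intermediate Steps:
L = -9 (L = 2 - 11 = -9)
sqrt(2 + 1)*p(L) = sqrt(2 + 1)*(-9) = sqrt(3)*(-9) = -9*sqrt(3)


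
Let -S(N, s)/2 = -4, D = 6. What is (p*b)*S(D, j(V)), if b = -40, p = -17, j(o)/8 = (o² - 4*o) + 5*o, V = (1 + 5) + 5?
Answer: 5440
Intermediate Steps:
V = 11 (V = 6 + 5 = 11)
j(o) = 8*o + 8*o² (j(o) = 8*((o² - 4*o) + 5*o) = 8*(o + o²) = 8*o + 8*o²)
S(N, s) = 8 (S(N, s) = -2*(-4) = 8)
(p*b)*S(D, j(V)) = -17*(-40)*8 = 680*8 = 5440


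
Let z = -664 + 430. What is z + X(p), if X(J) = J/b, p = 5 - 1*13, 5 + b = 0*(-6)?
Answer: -1162/5 ≈ -232.40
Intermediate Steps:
b = -5 (b = -5 + 0*(-6) = -5 + 0 = -5)
z = -234
p = -8 (p = 5 - 13 = -8)
X(J) = -J/5 (X(J) = J/(-5) = J*(-⅕) = -J/5)
z + X(p) = -234 - ⅕*(-8) = -234 + 8/5 = -1162/5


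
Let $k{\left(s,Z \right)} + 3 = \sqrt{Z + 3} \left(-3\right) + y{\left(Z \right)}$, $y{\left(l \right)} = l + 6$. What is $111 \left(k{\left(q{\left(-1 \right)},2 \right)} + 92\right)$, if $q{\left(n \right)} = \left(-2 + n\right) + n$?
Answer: $10767 - 333 \sqrt{5} \approx 10022.0$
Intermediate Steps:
$y{\left(l \right)} = 6 + l$
$q{\left(n \right)} = -2 + 2 n$
$k{\left(s,Z \right)} = 3 + Z - 3 \sqrt{3 + Z}$ ($k{\left(s,Z \right)} = -3 + \left(\sqrt{Z + 3} \left(-3\right) + \left(6 + Z\right)\right) = -3 + \left(\sqrt{3 + Z} \left(-3\right) + \left(6 + Z\right)\right) = -3 - \left(-6 - Z + 3 \sqrt{3 + Z}\right) = -3 + \left(6 + Z - 3 \sqrt{3 + Z}\right) = 3 + Z - 3 \sqrt{3 + Z}$)
$111 \left(k{\left(q{\left(-1 \right)},2 \right)} + 92\right) = 111 \left(\left(3 + 2 - 3 \sqrt{3 + 2}\right) + 92\right) = 111 \left(\left(3 + 2 - 3 \sqrt{5}\right) + 92\right) = 111 \left(\left(5 - 3 \sqrt{5}\right) + 92\right) = 111 \left(97 - 3 \sqrt{5}\right) = 10767 - 333 \sqrt{5}$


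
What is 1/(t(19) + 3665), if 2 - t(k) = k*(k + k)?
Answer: 1/2945 ≈ 0.00033956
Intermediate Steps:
t(k) = 2 - 2*k**2 (t(k) = 2 - k*(k + k) = 2 - k*2*k = 2 - 2*k**2)
1/(t(19) + 3665) = 1/((2 - 2*19**2) + 3665) = 1/((2 - 2*361) + 3665) = 1/((2 - 722) + 3665) = 1/(-720 + 3665) = 1/2945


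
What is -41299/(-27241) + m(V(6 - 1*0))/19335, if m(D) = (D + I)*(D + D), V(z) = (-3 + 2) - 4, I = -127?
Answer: 55631619/35113649 ≈ 1.5843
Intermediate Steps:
V(z) = -5 (V(z) = -1 - 4 = -5)
m(D) = 2*D*(-127 + D) (m(D) = (D - 127)*(D + D) = (-127 + D)*(2*D) = 2*D*(-127 + D))
-41299/(-27241) + m(V(6 - 1*0))/19335 = -41299/(-27241) + (2*(-5)*(-127 - 5))/19335 = -41299*(-1/27241) + (2*(-5)*(-132))*(1/19335) = 41299/27241 + 1320*(1/19335) = 41299/27241 + 88/1289 = 55631619/35113649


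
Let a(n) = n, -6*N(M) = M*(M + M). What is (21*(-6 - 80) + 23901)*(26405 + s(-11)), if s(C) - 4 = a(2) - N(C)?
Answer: 584442210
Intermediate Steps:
N(M) = -M**2/3 (N(M) = -M*(M + M)/6 = -M*2*M/6 = -M**2/3)
s(C) = 6 + C**2/3 (s(C) = 4 + (2 - (-1)*C**2/3) = 4 + (2 + C**2/3) = 6 + C**2/3)
(21*(-6 - 80) + 23901)*(26405 + s(-11)) = (21*(-6 - 80) + 23901)*(26405 + (6 + (1/3)*(-11)**2)) = (21*(-86) + 23901)*(26405 + (6 + (1/3)*121)) = (-1806 + 23901)*(26405 + (6 + 121/3)) = 22095*(26405 + 139/3) = 22095*(79354/3) = 584442210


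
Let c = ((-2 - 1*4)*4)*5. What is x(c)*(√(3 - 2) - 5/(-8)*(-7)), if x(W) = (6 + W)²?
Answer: -87723/2 ≈ -43862.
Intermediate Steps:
c = -120 (c = ((-2 - 4)*4)*5 = -6*4*5 = -24*5 = -120)
x(c)*(√(3 - 2) - 5/(-8)*(-7)) = (6 - 120)²*(√(3 - 2) - 5/(-8)*(-7)) = (-114)²*(√1 - 5*(-⅛)*(-7)) = 12996*(1 + (5/8)*(-7)) = 12996*(1 - 35/8) = 12996*(-27/8) = -87723/2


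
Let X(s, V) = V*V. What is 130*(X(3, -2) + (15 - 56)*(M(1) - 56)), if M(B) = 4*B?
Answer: 277680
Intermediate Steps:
X(s, V) = V²
130*(X(3, -2) + (15 - 56)*(M(1) - 56)) = 130*((-2)² + (15 - 56)*(4*1 - 56)) = 130*(4 - 41*(4 - 56)) = 130*(4 - 41*(-52)) = 130*(4 + 2132) = 130*2136 = 277680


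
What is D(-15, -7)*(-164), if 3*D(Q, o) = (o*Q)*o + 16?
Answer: 117916/3 ≈ 39305.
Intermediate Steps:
D(Q, o) = 16/3 + Q*o**2/3 (D(Q, o) = ((o*Q)*o + 16)/3 = ((Q*o)*o + 16)/3 = (Q*o**2 + 16)/3 = (16 + Q*o**2)/3 = 16/3 + Q*o**2/3)
D(-15, -7)*(-164) = (16/3 + (1/3)*(-15)*(-7)**2)*(-164) = (16/3 + (1/3)*(-15)*49)*(-164) = (16/3 - 245)*(-164) = -719/3*(-164) = 117916/3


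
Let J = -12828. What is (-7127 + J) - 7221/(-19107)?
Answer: -127090988/6369 ≈ -19955.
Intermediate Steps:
(-7127 + J) - 7221/(-19107) = (-7127 - 12828) - 7221/(-19107) = -19955 - 7221*(-1/19107) = -19955 + 2407/6369 = -127090988/6369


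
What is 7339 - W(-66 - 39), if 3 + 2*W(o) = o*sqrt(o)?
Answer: 14681/2 + 105*I*sqrt(105)/2 ≈ 7340.5 + 537.96*I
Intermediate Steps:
W(o) = -3/2 + o**(3/2)/2 (W(o) = -3/2 + (o*sqrt(o))/2 = -3/2 + o**(3/2)/2)
7339 - W(-66 - 39) = 7339 - (-3/2 + (-66 - 39)**(3/2)/2) = 7339 - (-3/2 + (-105)**(3/2)/2) = 7339 - (-3/2 + (-105*I*sqrt(105))/2) = 7339 - (-3/2 - 105*I*sqrt(105)/2) = 7339 + (3/2 + 105*I*sqrt(105)/2) = 14681/2 + 105*I*sqrt(105)/2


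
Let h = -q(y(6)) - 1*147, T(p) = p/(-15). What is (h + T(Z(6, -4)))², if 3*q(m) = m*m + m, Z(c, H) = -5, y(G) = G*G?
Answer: 3139984/9 ≈ 3.4889e+5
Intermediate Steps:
y(G) = G²
T(p) = -p/15 (T(p) = p*(-1/15) = -p/15)
q(m) = m/3 + m²/3 (q(m) = (m*m + m)/3 = (m² + m)/3 = (m + m²)/3 = m/3 + m²/3)
h = -591 (h = -6²*(1 + 6²)/3 - 1*147 = -36*(1 + 36)/3 - 147 = -36*37/3 - 147 = -1*444 - 147 = -444 - 147 = -591)
(h + T(Z(6, -4)))² = (-591 - 1/15*(-5))² = (-591 + ⅓)² = (-1772/3)² = 3139984/9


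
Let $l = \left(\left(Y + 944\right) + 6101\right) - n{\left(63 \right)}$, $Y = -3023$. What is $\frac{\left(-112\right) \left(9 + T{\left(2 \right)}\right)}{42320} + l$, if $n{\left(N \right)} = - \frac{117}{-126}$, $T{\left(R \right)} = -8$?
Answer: $\frac{148900177}{37030} \approx 4021.1$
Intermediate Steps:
$n{\left(N \right)} = \frac{13}{14}$ ($n{\left(N \right)} = \left(-117\right) \left(- \frac{1}{126}\right) = \frac{13}{14}$)
$l = \frac{56295}{14}$ ($l = \left(\left(-3023 + 944\right) + 6101\right) - \frac{13}{14} = \left(-2079 + 6101\right) - \frac{13}{14} = 4022 - \frac{13}{14} = \frac{56295}{14} \approx 4021.1$)
$\frac{\left(-112\right) \left(9 + T{\left(2 \right)}\right)}{42320} + l = \frac{\left(-112\right) \left(9 - 8\right)}{42320} + \frac{56295}{14} = \left(-112\right) 1 \cdot \frac{1}{42320} + \frac{56295}{14} = \left(-112\right) \frac{1}{42320} + \frac{56295}{14} = - \frac{7}{2645} + \frac{56295}{14} = \frac{148900177}{37030}$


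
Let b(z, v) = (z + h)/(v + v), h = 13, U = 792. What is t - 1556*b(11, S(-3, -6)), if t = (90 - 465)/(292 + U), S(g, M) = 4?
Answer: -5060487/1084 ≈ -4668.3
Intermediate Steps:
b(z, v) = (13 + z)/(2*v) (b(z, v) = (z + 13)/(v + v) = (13 + z)/((2*v)) = (13 + z)*(1/(2*v)) = (13 + z)/(2*v))
t = -375/1084 (t = (90 - 465)/(292 + 792) = -375/1084 ≈ -0.34594)
t - 1556*b(11, S(-3, -6)) = -375/1084 - 778*(13 + 11)/4 = -375/1084 - 778*24/4 = -375/1084 - 1556*3 = -375/1084 - 4668 = -5060487/1084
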